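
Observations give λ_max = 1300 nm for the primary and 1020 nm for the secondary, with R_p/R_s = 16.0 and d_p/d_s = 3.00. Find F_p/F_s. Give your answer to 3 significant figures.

10.8

Wien's law: T_p/T_s = λ_s/λ_p = 1020/1300 = 0.7846.
L_p/L_s = (R_p/R_s)²(T_p/T_s)⁴ = (16.0)²(0.7846)⁴ = 97.02.
F_p/F_s = (L_p/L_s)/(d_p/d_s)² = 97.02/(3.00)² = 10.78.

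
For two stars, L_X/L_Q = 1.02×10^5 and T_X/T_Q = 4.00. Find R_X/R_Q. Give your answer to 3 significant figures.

20.0

L ∝ R²T⁴ gives R ∝ √L / T², so
R_X/R_Q = √(1.02×10^5) / (4.00)² = 319.4 / 16.00 = 19.96.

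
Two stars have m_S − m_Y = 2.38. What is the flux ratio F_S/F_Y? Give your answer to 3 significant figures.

0.112

F_S/F_Y = 10^(−(m_S − m_Y)/2.5) = 10^(-2.38/2.5) = 10^-0.952 = 0.1117.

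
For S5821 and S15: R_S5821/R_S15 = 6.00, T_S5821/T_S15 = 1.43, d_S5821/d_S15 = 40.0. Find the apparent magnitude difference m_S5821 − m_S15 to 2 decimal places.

2.57

L_S5821/L_S15 = (6.00)²(1.43)⁴ = 150.5.
F_S5821/F_S15 = (L_S5821/L_S15)/(d_S5821/d_S15)² = 150.5/1600 = 0.09409.
m_S5821 − m_S15 = −2.5 log₁₀(0.09409) = 2.57.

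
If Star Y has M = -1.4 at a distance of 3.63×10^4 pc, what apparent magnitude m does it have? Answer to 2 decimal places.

16.40

m = M + 5 log₁₀(d/10 pc) = -1.4 + 5 log₁₀(3.63×10^4/10)
  = -1.4 + 5 × 3.560 = -1.4 + 17.80 = 16.40.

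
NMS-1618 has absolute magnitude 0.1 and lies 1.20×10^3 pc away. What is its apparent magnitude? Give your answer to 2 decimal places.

m = M + 5 log₁₀(d/10 pc) = 0.1 + 5 log₁₀(1.20×10^3/10)
  = 0.1 + 5 × 2.079 = 0.1 + 10.40 = 10.50.

10.50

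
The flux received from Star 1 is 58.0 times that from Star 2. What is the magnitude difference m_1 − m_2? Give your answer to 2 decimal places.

m_1 − m_2 = −2.5 log₁₀(F_1/F_2) = −2.5 log₁₀(58.0) = −2.5 × (1.763) = -4.409.

-4.41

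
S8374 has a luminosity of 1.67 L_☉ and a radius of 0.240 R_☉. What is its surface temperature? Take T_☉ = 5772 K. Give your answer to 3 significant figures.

1.34×10^4 K

T/T_☉ = (L/L_☉)^(1/4) / (R/R_☉)^(1/2)
T = 5772 × (1.67)^(1/4) / √(0.240) = 5772 × 1.137 / 0.4899 = 1.339×10^4 K.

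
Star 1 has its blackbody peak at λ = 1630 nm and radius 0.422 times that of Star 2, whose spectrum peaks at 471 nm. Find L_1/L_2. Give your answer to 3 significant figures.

Wien's law gives T ∝ 1/λ_max, so T_1/T_2 = λ_2/λ_1 = 471/1630 = 0.2890.
Then L ∝ R²T⁴ gives L_1/L_2 = (0.422)² × (0.2890)⁴ = 0.1781 × 0.006972 = 0.001242.

0.00124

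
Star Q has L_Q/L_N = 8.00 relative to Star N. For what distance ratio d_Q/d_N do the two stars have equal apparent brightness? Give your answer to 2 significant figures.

2.8

Equal flux requires L_Q/d_Q² = L_N/d_N², so d_Q/d_N = √(L_Q/L_N)
= √(8.00) = 2.828.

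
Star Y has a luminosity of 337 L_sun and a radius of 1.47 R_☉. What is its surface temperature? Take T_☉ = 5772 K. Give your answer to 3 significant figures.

2.04×10^4 K

T/T_☉ = (L/L_☉)^(1/4) / (R/R_☉)^(1/2)
T = 5772 × (337)^(1/4) / √(1.47) = 5772 × 4.285 / 1.212 = 2.040×10^4 K.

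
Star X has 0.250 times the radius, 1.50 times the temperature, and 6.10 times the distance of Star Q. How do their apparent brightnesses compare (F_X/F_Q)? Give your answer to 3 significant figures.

0.00850

L_X/L_Q = (R_X/R_Q)²(T_X/T_Q)⁴ = (0.250)² × (1.50)⁴ = 0.3164.
F_X/F_Q = (L_X/L_Q)/(d_X/d_Q)² = 0.3164 / (6.10)² = 0.008503.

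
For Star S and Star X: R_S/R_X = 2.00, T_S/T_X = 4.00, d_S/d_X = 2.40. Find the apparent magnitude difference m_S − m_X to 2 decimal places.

L_S/L_X = (2.00)²(4.00)⁴ = 1024.
F_S/F_X = (L_S/L_X)/(d_S/d_X)² = 1024/5.760 = 177.8.
m_S − m_X = −2.5 log₁₀(177.8) = -5.62.

-5.62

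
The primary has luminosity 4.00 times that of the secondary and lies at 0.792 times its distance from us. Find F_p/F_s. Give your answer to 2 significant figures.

F = L/(4πd²), so F_p/F_s = (L_p/L_s) / (d_p/d_s)²
= 4.00 / (0.792)² = 4.00 / 0.6273 = 6.377.

6.4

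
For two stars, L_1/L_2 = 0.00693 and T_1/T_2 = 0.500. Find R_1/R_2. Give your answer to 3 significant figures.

L ∝ R²T⁴ gives R ∝ √L / T², so
R_1/R_2 = √(0.00693) / (0.500)² = 0.08325 / 0.2500 = 0.3330.

0.333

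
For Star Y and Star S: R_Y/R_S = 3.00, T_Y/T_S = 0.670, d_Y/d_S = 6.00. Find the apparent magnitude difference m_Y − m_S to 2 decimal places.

L_Y/L_S = (3.00)²(0.670)⁴ = 1.814.
F_Y/F_S = (L_Y/L_S)/(d_Y/d_S)² = 1.814/36.00 = 0.05038.
m_Y − m_S = −2.5 log₁₀(0.05038) = 3.24.

3.24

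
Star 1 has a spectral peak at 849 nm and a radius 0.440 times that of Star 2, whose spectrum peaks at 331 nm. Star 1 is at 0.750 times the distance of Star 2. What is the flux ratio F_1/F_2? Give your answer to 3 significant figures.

Wien's law: T_1/T_2 = λ_2/λ_1 = 331/849 = 0.3899.
L_1/L_2 = (R_1/R_2)²(T_1/T_2)⁴ = (0.440)²(0.3899)⁴ = 0.004473.
F_1/F_2 = (L_1/L_2)/(d_1/d_2)² = 0.004473/(0.750)² = 0.007952.

0.00795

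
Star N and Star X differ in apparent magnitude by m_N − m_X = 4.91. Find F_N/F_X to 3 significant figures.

0.0109

F_N/F_X = 10^(−(m_N − m_X)/2.5) = 10^(-4.91/2.5) = 10^-1.964 = 0.01086.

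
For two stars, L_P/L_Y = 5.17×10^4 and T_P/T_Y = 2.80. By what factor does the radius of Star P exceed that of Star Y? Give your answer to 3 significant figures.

L ∝ R²T⁴ gives R ∝ √L / T², so
R_P/R_Y = √(5.17×10^4) / (2.80)² = 227.4 / 7.840 = 29.00.

29.0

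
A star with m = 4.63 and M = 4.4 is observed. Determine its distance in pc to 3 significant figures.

m − M = 5 log₁₀(d/10 pc)
4.63 − (4.4) = 0.23 = 5 log₁₀(d/10)
d = 10 × 10^(0.23/5) = 10 × 10^0.046 = 11.12 pc.

11.1 pc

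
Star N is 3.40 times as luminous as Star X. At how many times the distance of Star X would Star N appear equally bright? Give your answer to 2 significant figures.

Equal flux requires L_N/d_N² = L_X/d_X², so d_N/d_X = √(L_N/L_X)
= √(3.40) = 1.844.

1.8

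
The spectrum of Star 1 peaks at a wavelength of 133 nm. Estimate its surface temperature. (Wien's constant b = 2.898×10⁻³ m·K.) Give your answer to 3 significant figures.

T = b/λ_max = 2.898×10⁻³ / (133×10⁻⁹) = 2.179×10^4 K.

2.18×10^4 K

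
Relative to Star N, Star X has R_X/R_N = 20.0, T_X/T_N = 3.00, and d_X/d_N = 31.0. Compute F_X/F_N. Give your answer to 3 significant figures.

L_X/L_N = (R_X/R_N)²(T_X/T_N)⁴ = (20.0)² × (3.00)⁴ = 3.240×10^4.
F_X/F_N = (L_X/L_N)/(d_X/d_N)² = 3.240×10^4 / (31.0)² = 33.71.

33.7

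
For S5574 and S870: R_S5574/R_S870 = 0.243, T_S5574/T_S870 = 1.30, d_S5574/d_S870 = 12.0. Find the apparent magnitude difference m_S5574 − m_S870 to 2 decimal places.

L_S5574/L_S870 = (0.243)²(1.30)⁴ = 0.1686.
F_S5574/F_S870 = (L_S5574/L_S870)/(d_S5574/d_S870)² = 0.1686/144.0 = 0.001171.
m_S5574 − m_S870 = −2.5 log₁₀(0.001171) = 7.33.

7.33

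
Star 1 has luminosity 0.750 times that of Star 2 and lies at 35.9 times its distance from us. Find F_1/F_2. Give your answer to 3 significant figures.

5.82×10^-4

F = L/(4πd²), so F_1/F_2 = (L_1/L_2) / (d_1/d_2)²
= 0.750 / (35.9)² = 0.750 / 1289 = 5.819×10^-4.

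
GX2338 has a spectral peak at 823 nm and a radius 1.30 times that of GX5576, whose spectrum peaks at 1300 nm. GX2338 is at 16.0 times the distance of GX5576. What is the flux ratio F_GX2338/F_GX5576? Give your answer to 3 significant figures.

0.0411

Wien's law: T_GX2338/T_GX5576 = λ_GX5576/λ_GX2338 = 1300/823 = 1.580.
L_GX2338/L_GX5576 = (R_GX2338/R_GX5576)²(T_GX2338/T_GX5576)⁴ = (1.30)²(1.580)⁴ = 10.52.
F_GX2338/F_GX5576 = (L_GX2338/L_GX5576)/(d_GX2338/d_GX5576)² = 10.52/(16.0)² = 0.04110.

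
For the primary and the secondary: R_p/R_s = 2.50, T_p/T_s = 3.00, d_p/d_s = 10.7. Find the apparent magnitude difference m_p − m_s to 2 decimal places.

L_p/L_s = (2.50)²(3.00)⁴ = 506.2.
F_p/F_s = (L_p/L_s)/(d_p/d_s)² = 506.2/114.5 = 4.422.
m_p − m_s = −2.5 log₁₀(4.422) = -1.61.

-1.61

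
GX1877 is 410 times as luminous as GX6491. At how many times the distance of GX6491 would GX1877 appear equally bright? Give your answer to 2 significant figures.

Equal flux requires L_GX1877/d_GX1877² = L_GX6491/d_GX6491², so d_GX1877/d_GX6491 = √(L_GX1877/L_GX6491)
= √(410) = 20.25.

20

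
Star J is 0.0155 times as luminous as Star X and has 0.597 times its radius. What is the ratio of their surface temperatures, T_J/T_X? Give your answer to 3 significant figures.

0.457

L ∝ R²T⁴ gives T ∝ (L/R²)^(1/4), so
T_J/T_X = (0.0155 / 0.597²)^(1/4) = (0.04349)^(1/4) = 0.4567.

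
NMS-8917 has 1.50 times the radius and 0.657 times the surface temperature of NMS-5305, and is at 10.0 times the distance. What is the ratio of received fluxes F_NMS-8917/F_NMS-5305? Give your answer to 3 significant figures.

0.00419

L_NMS-8917/L_NMS-5305 = (R_NMS-8917/R_NMS-5305)²(T_NMS-8917/T_NMS-5305)⁴ = (1.50)² × (0.657)⁴ = 0.4192.
F_NMS-8917/F_NMS-5305 = (L_NMS-8917/L_NMS-5305)/(d_NMS-8917/d_NMS-5305)² = 0.4192 / (10.0)² = 0.004192.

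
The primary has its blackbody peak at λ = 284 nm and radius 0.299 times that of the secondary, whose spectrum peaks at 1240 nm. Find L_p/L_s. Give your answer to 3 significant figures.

32.5

Wien's law gives T ∝ 1/λ_max, so T_p/T_s = λ_s/λ_p = 1240/284 = 4.366.
Then L ∝ R²T⁴ gives L_p/L_s = (0.299)² × (4.366)⁴ = 0.08940 × 363.4 = 32.49.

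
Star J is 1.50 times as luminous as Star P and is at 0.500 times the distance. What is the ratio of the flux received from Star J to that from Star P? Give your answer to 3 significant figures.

F = L/(4πd²), so F_J/F_P = (L_J/L_P) / (d_J/d_P)²
= 1.50 / (0.500)² = 1.50 / 0.2500 = 6.000.

6.00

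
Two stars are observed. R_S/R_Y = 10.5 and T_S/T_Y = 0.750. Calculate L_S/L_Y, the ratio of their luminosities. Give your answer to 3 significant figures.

From the Stefan–Boltzmann law, L ∝ R²T⁴, so
L_S/L_Y = (R_S/R_Y)² (T_S/T_Y)⁴ = (10.5)² × (0.750)⁴ = 110.2 × 0.3164 = 34.88.

34.9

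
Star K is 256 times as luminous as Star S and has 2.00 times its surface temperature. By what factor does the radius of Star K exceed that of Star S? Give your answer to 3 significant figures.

L ∝ R²T⁴ gives R ∝ √L / T², so
R_K/R_S = √(256) / (2.00)² = 16.00 / 4.000 = 4.000.

4.00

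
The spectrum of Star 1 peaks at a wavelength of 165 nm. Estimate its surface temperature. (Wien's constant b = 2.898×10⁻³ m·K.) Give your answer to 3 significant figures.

1.76×10^4 K

T = b/λ_max = 2.898×10⁻³ / (165×10⁻⁹) = 1.756×10^4 K.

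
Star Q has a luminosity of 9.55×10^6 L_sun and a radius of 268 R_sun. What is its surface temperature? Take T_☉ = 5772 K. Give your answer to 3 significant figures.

1.96×10^4 K

T/T_☉ = (L/L_☉)^(1/4) / (R/R_☉)^(1/2)
T = 5772 × (9.55×10^6)^(1/4) / √(268) = 5772 × 55.59 / 16.37 = 1.960×10^4 K.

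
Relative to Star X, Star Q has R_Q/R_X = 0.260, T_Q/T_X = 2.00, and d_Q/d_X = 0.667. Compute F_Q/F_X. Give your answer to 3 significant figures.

2.43

L_Q/L_X = (R_Q/R_X)²(T_Q/T_X)⁴ = (0.260)² × (2.00)⁴ = 1.082.
F_Q/F_X = (L_Q/L_X)/(d_Q/d_X)² = 1.082 / (0.667)² = 2.431.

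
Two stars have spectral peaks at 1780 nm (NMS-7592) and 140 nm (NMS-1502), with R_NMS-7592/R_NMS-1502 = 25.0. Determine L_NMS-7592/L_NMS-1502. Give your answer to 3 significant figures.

0.0239

Wien's law gives T ∝ 1/λ_max, so T_NMS-7592/T_NMS-1502 = λ_NMS-1502/λ_NMS-7592 = 140/1780 = 0.07865.
Then L ∝ R²T⁴ gives L_NMS-7592/L_NMS-1502 = (25.0)² × (0.07865)⁴ = 625.0 × 3.827×10^-5 = 0.02392.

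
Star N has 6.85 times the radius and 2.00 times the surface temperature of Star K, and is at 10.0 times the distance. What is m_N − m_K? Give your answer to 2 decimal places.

L_N/L_K = (6.85)²(2.00)⁴ = 750.8.
F_N/F_K = (L_N/L_K)/(d_N/d_K)² = 750.8/100.0 = 7.508.
m_N − m_K = −2.5 log₁₀(7.508) = -2.19.

-2.19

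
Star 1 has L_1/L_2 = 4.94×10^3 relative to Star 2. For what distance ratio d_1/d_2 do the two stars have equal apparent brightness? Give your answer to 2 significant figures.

70

Equal flux requires L_1/d_1² = L_2/d_2², so d_1/d_2 = √(L_1/L_2)
= √(4.94×10^3) = 70.29.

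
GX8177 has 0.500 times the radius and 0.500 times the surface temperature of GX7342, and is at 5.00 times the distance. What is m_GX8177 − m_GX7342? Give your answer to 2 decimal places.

L_GX8177/L_GX7342 = (0.500)²(0.500)⁴ = 0.01562.
F_GX8177/F_GX7342 = (L_GX8177/L_GX7342)/(d_GX8177/d_GX7342)² = 0.01562/25.00 = 6.250×10^-4.
m_GX8177 − m_GX7342 = −2.5 log₁₀(6.250×10^-4) = 8.01.

8.01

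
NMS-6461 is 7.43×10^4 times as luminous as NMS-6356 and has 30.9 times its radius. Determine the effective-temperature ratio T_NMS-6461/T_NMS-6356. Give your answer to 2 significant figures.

L ∝ R²T⁴ gives T ∝ (L/R²)^(1/4), so
T_NMS-6461/T_NMS-6356 = (7.43×10^4 / 30.9²)^(1/4) = (77.82)^(1/4) = 2.970.

3.0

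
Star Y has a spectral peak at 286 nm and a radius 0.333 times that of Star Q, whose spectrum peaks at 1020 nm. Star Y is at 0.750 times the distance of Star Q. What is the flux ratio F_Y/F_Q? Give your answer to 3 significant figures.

31.9

Wien's law: T_Y/T_Q = λ_Q/λ_Y = 1020/286 = 3.566.
L_Y/L_Q = (R_Y/R_Q)²(T_Y/T_Q)⁴ = (0.333)²(3.566)⁴ = 17.94.
F_Y/F_Q = (L_Y/L_Q)/(d_Y/d_Q)² = 17.94/(0.750)² = 31.89.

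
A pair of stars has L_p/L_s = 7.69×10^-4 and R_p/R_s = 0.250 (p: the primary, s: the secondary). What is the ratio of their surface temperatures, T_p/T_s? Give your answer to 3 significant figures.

L ∝ R²T⁴ gives T ∝ (L/R²)^(1/4), so
T_p/T_s = (7.69×10^-4 / 0.250²)^(1/4) = (0.01230)^(1/4) = 0.3331.

0.333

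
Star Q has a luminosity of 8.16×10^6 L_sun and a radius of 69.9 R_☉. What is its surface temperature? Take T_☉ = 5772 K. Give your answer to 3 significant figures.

T/T_☉ = (L/L_☉)^(1/4) / (R/R_☉)^(1/2)
T = 5772 × (8.16×10^6)^(1/4) / √(69.9) = 5772 × 53.45 / 8.361 = 3.690×10^4 K.

3.69×10^4 K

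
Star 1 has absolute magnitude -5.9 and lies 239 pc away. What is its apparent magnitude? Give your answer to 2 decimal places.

0.99

m = M + 5 log₁₀(d/10 pc) = -5.9 + 5 log₁₀(239/10)
  = -5.9 + 5 × 1.378 = -5.9 + 6.89 = 0.99.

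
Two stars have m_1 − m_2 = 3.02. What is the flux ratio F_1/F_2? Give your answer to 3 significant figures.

0.0619

F_1/F_2 = 10^(−(m_1 − m_2)/2.5) = 10^(-3.02/2.5) = 10^-1.208 = 0.06194.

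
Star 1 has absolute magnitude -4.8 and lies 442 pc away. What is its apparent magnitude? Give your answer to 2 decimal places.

3.43

m = M + 5 log₁₀(d/10 pc) = -4.8 + 5 log₁₀(442/10)
  = -4.8 + 5 × 1.645 = -4.8 + 8.23 = 3.43.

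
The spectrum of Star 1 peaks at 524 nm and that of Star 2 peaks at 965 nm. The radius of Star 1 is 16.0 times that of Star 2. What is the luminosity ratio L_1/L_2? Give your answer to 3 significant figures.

Wien's law gives T ∝ 1/λ_max, so T_1/T_2 = λ_2/λ_1 = 965/524 = 1.842.
Then L ∝ R²T⁴ gives L_1/L_2 = (16.0)² × (1.842)⁴ = 256.0 × 11.50 = 2945.

2.94×10^3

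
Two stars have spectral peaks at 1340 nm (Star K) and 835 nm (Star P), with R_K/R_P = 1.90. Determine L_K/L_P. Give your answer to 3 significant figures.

0.544

Wien's law gives T ∝ 1/λ_max, so T_K/T_P = λ_P/λ_K = 835/1340 = 0.6231.
Then L ∝ R²T⁴ gives L_K/L_P = (1.90)² × (0.6231)⁴ = 3.610 × 0.1508 = 0.5443.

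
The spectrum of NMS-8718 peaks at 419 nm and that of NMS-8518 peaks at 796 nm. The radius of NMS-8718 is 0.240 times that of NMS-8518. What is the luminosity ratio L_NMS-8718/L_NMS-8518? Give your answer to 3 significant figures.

0.750

Wien's law gives T ∝ 1/λ_max, so T_NMS-8718/T_NMS-8518 = λ_NMS-8518/λ_NMS-8718 = 796/419 = 1.900.
Then L ∝ R²T⁴ gives L_NMS-8718/L_NMS-8518 = (0.240)² × (1.900)⁴ = 0.05760 × 13.03 = 0.7503.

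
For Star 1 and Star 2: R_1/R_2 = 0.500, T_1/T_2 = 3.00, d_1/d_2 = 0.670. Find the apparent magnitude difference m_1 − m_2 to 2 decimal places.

L_1/L_2 = (0.500)²(3.00)⁴ = 20.25.
F_1/F_2 = (L_1/L_2)/(d_1/d_2)² = 20.25/0.4489 = 45.11.
m_1 − m_2 = −2.5 log₁₀(45.11) = -4.14.

-4.14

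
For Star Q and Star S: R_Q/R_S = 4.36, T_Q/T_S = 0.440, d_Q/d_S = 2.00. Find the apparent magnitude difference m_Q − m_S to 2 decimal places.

1.87

L_Q/L_S = (4.36)²(0.440)⁴ = 0.7125.
F_Q/F_S = (L_Q/L_S)/(d_Q/d_S)² = 0.7125/4.000 = 0.1781.
m_Q − m_S = −2.5 log₁₀(0.1781) = 1.87.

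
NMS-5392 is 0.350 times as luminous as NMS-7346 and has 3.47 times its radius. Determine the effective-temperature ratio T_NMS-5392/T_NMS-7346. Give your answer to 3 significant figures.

L ∝ R²T⁴ gives T ∝ (L/R²)^(1/4), so
T_NMS-5392/T_NMS-7346 = (0.350 / 3.47²)^(1/4) = (0.02907)^(1/4) = 0.4129.

0.413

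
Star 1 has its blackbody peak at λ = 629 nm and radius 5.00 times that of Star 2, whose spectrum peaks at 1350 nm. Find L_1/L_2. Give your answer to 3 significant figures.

Wien's law gives T ∝ 1/λ_max, so T_1/T_2 = λ_2/λ_1 = 1350/629 = 2.146.
Then L ∝ R²T⁴ gives L_1/L_2 = (5.00)² × (2.146)⁴ = 25.00 × 21.22 = 530.5.

530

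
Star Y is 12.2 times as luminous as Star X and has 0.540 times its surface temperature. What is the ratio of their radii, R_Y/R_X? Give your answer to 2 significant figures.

L ∝ R²T⁴ gives R ∝ √L / T², so
R_Y/R_X = √(12.2) / (0.540)² = 3.493 / 0.2916 = 11.98.

12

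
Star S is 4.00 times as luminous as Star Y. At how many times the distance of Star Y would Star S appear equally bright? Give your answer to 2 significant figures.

2.0

Equal flux requires L_S/d_S² = L_Y/d_Y², so d_S/d_Y = √(L_S/L_Y)
= √(4.00) = 2.000.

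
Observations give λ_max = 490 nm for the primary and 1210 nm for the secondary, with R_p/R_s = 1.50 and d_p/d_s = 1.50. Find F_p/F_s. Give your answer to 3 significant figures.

Wien's law: T_p/T_s = λ_s/λ_p = 1210/490 = 2.469.
L_p/L_s = (R_p/R_s)²(T_p/T_s)⁴ = (1.50)²(2.469)⁴ = 83.66.
F_p/F_s = (L_p/L_s)/(d_p/d_s)² = 83.66/(1.50)² = 37.18.

37.2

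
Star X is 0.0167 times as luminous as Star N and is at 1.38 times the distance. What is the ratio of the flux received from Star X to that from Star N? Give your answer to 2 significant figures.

0.0088

F = L/(4πd²), so F_X/F_N = (L_X/L_N) / (d_X/d_N)²
= 0.0167 / (1.38)² = 0.0167 / 1.904 = 0.008769.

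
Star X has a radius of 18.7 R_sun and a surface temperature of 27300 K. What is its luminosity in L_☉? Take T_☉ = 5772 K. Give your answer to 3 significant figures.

L/L_☉ = (R/R_☉)² (T/T_☉)⁴ = (18.7)² × (27300/5772)⁴
       = 349.7 × (4.730)⁴ = 349.7 × 500.4 = 1.750×10^5.

1.75×10^5 L_☉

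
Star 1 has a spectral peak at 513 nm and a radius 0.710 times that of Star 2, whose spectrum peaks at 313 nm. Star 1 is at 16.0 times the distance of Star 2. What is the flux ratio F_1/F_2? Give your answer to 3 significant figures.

Wien's law: T_1/T_2 = λ_2/λ_1 = 313/513 = 0.6101.
L_1/L_2 = (R_1/R_2)²(T_1/T_2)⁴ = (0.710)²(0.6101)⁴ = 0.06986.
F_1/F_2 = (L_1/L_2)/(d_1/d_2)² = 0.06986/(16.0)² = 2.729×10^-4.

2.73×10^-4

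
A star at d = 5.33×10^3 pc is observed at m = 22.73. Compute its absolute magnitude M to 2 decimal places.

M = m − 5 log₁₀(d/10 pc) = 22.73 − 5 log₁₀(5.33×10^3/10)
  = 22.73 − 5 × 2.727 = 22.73 − 13.63 = 9.10.

9.10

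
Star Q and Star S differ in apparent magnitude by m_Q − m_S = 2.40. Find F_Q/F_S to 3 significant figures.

F_Q/F_S = 10^(−(m_Q − m_S)/2.5) = 10^(-2.40/2.5) = 10^-0.960 = 0.1096.

0.110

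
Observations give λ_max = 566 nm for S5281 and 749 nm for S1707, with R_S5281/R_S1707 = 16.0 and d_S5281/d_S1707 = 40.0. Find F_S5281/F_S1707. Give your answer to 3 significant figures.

0.491

Wien's law: T_S5281/T_S1707 = λ_S1707/λ_S5281 = 749/566 = 1.323.
L_S5281/L_S1707 = (R_S5281/R_S1707)²(T_S5281/T_S1707)⁴ = (16.0)²(1.323)⁴ = 785.1.
F_S5281/F_S1707 = (L_S5281/L_S1707)/(d_S5281/d_S1707)² = 785.1/(40.0)² = 0.4907.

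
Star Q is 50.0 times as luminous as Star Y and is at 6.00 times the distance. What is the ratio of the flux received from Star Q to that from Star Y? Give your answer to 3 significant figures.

F = L/(4πd²), so F_Q/F_Y = (L_Q/L_Y) / (d_Q/d_Y)²
= 50.0 / (6.00)² = 50.0 / 36.00 = 1.389.

1.39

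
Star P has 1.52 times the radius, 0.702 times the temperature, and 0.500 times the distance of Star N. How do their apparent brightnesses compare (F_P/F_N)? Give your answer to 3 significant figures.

L_P/L_N = (R_P/R_N)²(T_P/T_N)⁴ = (1.52)² × (0.702)⁴ = 0.5611.
F_P/F_N = (L_P/L_N)/(d_P/d_N)² = 0.5611 / (0.500)² = 2.244.

2.24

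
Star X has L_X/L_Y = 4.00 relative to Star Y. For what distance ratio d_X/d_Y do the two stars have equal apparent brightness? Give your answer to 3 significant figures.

2.00

Equal flux requires L_X/d_X² = L_Y/d_Y², so d_X/d_Y = √(L_X/L_Y)
= √(4.00) = 2.000.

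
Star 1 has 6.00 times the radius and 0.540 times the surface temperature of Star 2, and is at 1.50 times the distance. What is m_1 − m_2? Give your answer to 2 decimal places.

L_1/L_2 = (6.00)²(0.540)⁴ = 3.061.
F_1/F_2 = (L_1/L_2)/(d_1/d_2)² = 3.061/2.250 = 1.360.
m_1 − m_2 = −2.5 log₁₀(1.360) = -0.33.

-0.33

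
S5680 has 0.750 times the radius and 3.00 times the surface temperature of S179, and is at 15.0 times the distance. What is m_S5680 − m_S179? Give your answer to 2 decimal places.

1.73

L_S5680/L_S179 = (0.750)²(3.00)⁴ = 45.56.
F_S5680/F_S179 = (L_S5680/L_S179)/(d_S5680/d_S179)² = 45.56/225.0 = 0.2025.
m_S5680 − m_S179 = −2.5 log₁₀(0.2025) = 1.73.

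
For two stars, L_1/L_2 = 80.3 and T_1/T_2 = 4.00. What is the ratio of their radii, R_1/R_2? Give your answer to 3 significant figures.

0.560

L ∝ R²T⁴ gives R ∝ √L / T², so
R_1/R_2 = √(80.3) / (4.00)² = 8.961 / 16.00 = 0.5601.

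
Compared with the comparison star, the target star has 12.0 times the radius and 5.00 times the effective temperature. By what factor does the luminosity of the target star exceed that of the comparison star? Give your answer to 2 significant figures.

From the Stefan–Boltzmann law, L ∝ R²T⁴, so
L_t/L_c = (R_t/R_c)² (T_t/T_c)⁴ = (12.0)² × (5.00)⁴ = 144.0 × 625.0 = 9.000×10^4.

9.0×10^4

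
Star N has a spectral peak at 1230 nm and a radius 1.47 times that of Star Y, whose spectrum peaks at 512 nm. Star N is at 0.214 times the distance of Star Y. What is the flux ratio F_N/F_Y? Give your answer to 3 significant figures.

Wien's law: T_N/T_Y = λ_Y/λ_N = 512/1230 = 0.4163.
L_N/L_Y = (R_N/R_Y)²(T_N/T_Y)⁴ = (1.47)²(0.4163)⁴ = 0.06488.
F_N/F_Y = (L_N/L_Y)/(d_N/d_Y)² = 0.06488/(0.214)² = 1.417.

1.42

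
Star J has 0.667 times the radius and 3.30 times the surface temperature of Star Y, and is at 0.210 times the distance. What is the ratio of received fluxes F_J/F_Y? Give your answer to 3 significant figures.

1.20×10^3

L_J/L_Y = (R_J/R_Y)²(T_J/T_Y)⁴ = (0.667)² × (3.30)⁴ = 52.76.
F_J/F_Y = (L_J/L_Y)/(d_J/d_Y)² = 52.76 / (0.210)² = 1196.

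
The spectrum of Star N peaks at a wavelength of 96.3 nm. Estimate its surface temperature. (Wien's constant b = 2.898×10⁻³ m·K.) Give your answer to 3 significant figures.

3.01×10^4 K

T = b/λ_max = 2.898×10⁻³ / (96.3×10⁻⁹) = 3.009×10^4 K.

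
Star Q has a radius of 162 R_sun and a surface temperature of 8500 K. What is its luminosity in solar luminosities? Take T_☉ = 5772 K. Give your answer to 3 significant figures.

1.23×10^5 solar luminosities

L/L_☉ = (R/R_☉)² (T/T_☉)⁴ = (162)² × (8500/5772)⁴
       = 2.624×10^4 × (1.473)⁴ = 2.624×10^4 × 4.703 = 1.234×10^5.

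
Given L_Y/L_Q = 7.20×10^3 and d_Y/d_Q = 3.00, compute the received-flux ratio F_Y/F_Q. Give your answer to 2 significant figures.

8.0×10^2

F = L/(4πd²), so F_Y/F_Q = (L_Y/L_Q) / (d_Y/d_Q)²
= 7.20×10^3 / (3.00)² = 7.20×10^3 / 9.000 = 800.0.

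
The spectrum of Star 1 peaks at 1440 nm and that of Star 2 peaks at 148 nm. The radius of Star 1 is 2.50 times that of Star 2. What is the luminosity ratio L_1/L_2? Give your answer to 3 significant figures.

6.97×10^-4

Wien's law gives T ∝ 1/λ_max, so T_1/T_2 = λ_2/λ_1 = 148/1440 = 0.1028.
Then L ∝ R²T⁴ gives L_1/L_2 = (2.50)² × (0.1028)⁴ = 6.250 × 1.116×10^-4 = 6.974×10^-4.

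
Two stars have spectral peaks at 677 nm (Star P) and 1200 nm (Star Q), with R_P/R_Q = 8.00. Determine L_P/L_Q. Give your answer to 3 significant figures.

Wien's law gives T ∝ 1/λ_max, so T_P/T_Q = λ_Q/λ_P = 1200/677 = 1.773.
Then L ∝ R²T⁴ gives L_P/L_Q = (8.00)² × (1.773)⁴ = 64.00 × 9.871 = 631.8.

632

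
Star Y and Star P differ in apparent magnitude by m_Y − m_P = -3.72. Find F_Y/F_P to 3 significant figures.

30.8

F_Y/F_P = 10^(−(m_Y − m_P)/2.5) = 10^(3.72/2.5) = 10^1.488 = 30.76.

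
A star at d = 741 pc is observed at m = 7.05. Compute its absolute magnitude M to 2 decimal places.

-2.30

M = m − 5 log₁₀(d/10 pc) = 7.05 − 5 log₁₀(741/10)
  = 7.05 − 5 × 1.870 = 7.05 − 9.35 = -2.30.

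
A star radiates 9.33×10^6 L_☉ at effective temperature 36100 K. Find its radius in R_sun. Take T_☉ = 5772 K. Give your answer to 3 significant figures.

78.1 R_sun

R/R_☉ = √(L/L_☉) / (T/T_☉)² = √(9.33×10^6) / (6.254)²
       = 3055 / 39.12 = 78.09.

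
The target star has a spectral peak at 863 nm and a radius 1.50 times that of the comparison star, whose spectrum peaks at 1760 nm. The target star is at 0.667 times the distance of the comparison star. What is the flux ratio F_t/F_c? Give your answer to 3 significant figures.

87.5

Wien's law: T_t/T_c = λ_c/λ_t = 1760/863 = 2.039.
L_t/L_c = (R_t/R_c)²(T_t/T_c)⁴ = (1.50)²(2.039)⁴ = 38.92.
F_t/F_c = (L_t/L_c)/(d_t/d_c)² = 38.92/(0.667)² = 87.49.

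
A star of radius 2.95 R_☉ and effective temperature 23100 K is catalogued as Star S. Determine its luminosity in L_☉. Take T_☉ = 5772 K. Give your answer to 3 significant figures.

L/L_☉ = (R/R_☉)² (T/T_☉)⁴ = (2.95)² × (23100/5772)⁴
       = 8.703 × (4.002)⁴ = 8.703 × 256.5 = 2232.

2.23×10^3 L_☉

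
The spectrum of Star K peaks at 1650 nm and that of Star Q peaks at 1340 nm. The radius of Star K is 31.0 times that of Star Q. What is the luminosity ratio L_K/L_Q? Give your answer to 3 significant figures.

418

Wien's law gives T ∝ 1/λ_max, so T_K/T_Q = λ_Q/λ_K = 1340/1650 = 0.8121.
Then L ∝ R²T⁴ gives L_K/L_Q = (31.0)² × (0.8121)⁴ = 961.0 × 0.4350 = 418.0.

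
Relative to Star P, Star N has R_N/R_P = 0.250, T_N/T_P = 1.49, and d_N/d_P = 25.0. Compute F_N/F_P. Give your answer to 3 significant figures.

L_N/L_P = (R_N/R_P)²(T_N/T_P)⁴ = (0.250)² × (1.49)⁴ = 0.3081.
F_N/F_P = (L_N/L_P)/(d_N/d_P)² = 0.3081 / (25.0)² = 4.929×10^-4.

4.93×10^-4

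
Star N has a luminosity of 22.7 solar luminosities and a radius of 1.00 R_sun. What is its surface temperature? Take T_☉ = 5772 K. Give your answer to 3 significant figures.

T/T_☉ = (L/L_☉)^(1/4) / (R/R_☉)^(1/2)
T = 5772 × (22.7)^(1/4) / √(1.00) = 5772 × 2.183 / 1.000 = 1.260×10^4 K.

1.26×10^4 K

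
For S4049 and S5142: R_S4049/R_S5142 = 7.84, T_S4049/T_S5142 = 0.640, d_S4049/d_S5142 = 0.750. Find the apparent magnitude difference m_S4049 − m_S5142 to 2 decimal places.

-3.16

L_S4049/L_S5142 = (7.84)²(0.640)⁴ = 10.31.
F_S4049/F_S5142 = (L_S4049/L_S5142)/(d_S4049/d_S5142)² = 10.31/0.5625 = 18.33.
m_S4049 − m_S5142 = −2.5 log₁₀(18.33) = -3.16.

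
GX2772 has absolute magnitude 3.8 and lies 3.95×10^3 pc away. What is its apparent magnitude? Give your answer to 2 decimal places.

m = M + 5 log₁₀(d/10 pc) = 3.8 + 5 log₁₀(3.95×10^3/10)
  = 3.8 + 5 × 2.597 = 3.8 + 12.98 = 16.78.

16.78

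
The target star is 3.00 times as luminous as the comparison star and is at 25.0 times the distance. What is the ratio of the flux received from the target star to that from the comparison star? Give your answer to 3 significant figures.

F = L/(4πd²), so F_t/F_c = (L_t/L_c) / (d_t/d_c)²
= 3.00 / (25.0)² = 3.00 / 625.0 = 0.004800.

0.00480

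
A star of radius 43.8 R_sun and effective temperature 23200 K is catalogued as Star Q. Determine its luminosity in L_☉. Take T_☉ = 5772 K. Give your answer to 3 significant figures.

L/L_☉ = (R/R_☉)² (T/T_☉)⁴ = (43.8)² × (23200/5772)⁴
       = 1918 × (4.019)⁴ = 1918 × 261.0 = 5.007×10^5.

5.01×10^5 L_☉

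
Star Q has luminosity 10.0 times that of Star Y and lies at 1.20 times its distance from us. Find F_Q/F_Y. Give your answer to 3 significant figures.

6.94

F = L/(4πd²), so F_Q/F_Y = (L_Q/L_Y) / (d_Q/d_Y)²
= 10.0 / (1.20)² = 10.0 / 1.440 = 6.944.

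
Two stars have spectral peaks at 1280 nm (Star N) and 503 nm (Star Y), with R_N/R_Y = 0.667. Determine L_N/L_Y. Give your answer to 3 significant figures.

Wien's law gives T ∝ 1/λ_max, so T_N/T_Y = λ_Y/λ_N = 503/1280 = 0.3930.
Then L ∝ R²T⁴ gives L_N/L_Y = (0.667)² × (0.3930)⁴ = 0.4449 × 0.02385 = 0.01061.

0.0106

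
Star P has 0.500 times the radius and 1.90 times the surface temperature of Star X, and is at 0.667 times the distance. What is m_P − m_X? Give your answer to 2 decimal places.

-2.16

L_P/L_X = (0.500)²(1.90)⁴ = 3.258.
F_P/F_X = (L_P/L_X)/(d_P/d_X)² = 3.258/0.4449 = 7.323.
m_P − m_X = −2.5 log₁₀(7.323) = -2.16.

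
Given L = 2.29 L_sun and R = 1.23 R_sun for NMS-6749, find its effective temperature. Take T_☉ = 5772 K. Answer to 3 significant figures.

T/T_☉ = (L/L_☉)^(1/4) / (R/R_☉)^(1/2)
T = 5772 × (2.29)^(1/4) / √(1.23) = 5772 × 1.230 / 1.109 = 6402 K.

6.40×10^3 K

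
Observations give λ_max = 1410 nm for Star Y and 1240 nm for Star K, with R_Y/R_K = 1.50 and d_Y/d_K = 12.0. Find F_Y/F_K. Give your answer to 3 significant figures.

Wien's law: T_Y/T_K = λ_K/λ_Y = 1240/1410 = 0.8794.
L_Y/L_K = (R_Y/R_K)²(T_Y/T_K)⁴ = (1.50)²(0.8794)⁴ = 1.346.
F_Y/F_K = (L_Y/L_K)/(d_Y/d_K)² = 1.346/(12.0)² = 0.009346.

0.00935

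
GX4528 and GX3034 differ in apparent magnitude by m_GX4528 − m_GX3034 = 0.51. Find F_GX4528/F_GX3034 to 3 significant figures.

F_GX4528/F_GX3034 = 10^(−(m_GX4528 − m_GX3034)/2.5) = 10^(-0.51/2.5) = 10^-0.204 = 0.6252.

0.625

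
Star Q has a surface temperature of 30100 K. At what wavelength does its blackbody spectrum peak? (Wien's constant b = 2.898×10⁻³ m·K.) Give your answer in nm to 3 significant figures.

λ_max = b/T = 2.898×10⁻³ / 30100 = 9.63×10^-8 m = 96.28 nm.

96.3 nm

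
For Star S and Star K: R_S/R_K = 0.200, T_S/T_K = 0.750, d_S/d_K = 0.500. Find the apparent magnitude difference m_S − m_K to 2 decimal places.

3.24

L_S/L_K = (0.200)²(0.750)⁴ = 0.01266.
F_S/F_K = (L_S/L_K)/(d_S/d_K)² = 0.01266/0.2500 = 0.05063.
m_S − m_K = −2.5 log₁₀(0.05063) = 3.24.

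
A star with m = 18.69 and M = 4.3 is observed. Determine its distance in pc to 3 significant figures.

m − M = 5 log₁₀(d/10 pc)
18.69 − (4.3) = 14.39 = 5 log₁₀(d/10)
d = 10 × 10^(14.39/5) = 10 × 10^2.878 = 7551 pc.

7.55×10^3 pc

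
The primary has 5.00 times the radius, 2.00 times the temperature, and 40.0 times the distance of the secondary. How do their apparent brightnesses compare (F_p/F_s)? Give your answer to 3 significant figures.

0.250

L_p/L_s = (R_p/R_s)²(T_p/T_s)⁴ = (5.00)² × (2.00)⁴ = 400.0.
F_p/F_s = (L_p/L_s)/(d_p/d_s)² = 400.0 / (40.0)² = 0.2500.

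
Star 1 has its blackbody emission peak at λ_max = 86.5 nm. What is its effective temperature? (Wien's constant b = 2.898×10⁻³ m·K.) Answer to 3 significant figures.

T = b/λ_max = 2.898×10⁻³ / (86.5×10⁻⁹) = 3.350×10^4 K.

3.35×10^4 K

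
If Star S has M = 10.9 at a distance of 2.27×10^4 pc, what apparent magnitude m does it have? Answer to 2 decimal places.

27.68

m = M + 5 log₁₀(d/10 pc) = 10.9 + 5 log₁₀(2.27×10^4/10)
  = 10.9 + 5 × 3.356 = 10.9 + 16.78 = 27.68.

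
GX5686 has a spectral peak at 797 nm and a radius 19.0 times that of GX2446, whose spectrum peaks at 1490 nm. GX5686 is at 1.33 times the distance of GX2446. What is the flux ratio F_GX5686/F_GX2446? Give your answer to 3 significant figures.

2.49×10^3

Wien's law: T_GX5686/T_GX2446 = λ_GX2446/λ_GX5686 = 1490/797 = 1.870.
L_GX5686/L_GX2446 = (R_GX5686/R_GX2446)²(T_GX5686/T_GX2446)⁴ = (19.0)²(1.870)⁴ = 4410.
F_GX5686/F_GX2446 = (L_GX5686/L_GX2446)/(d_GX5686/d_GX2446)² = 4410/(1.33)² = 2493.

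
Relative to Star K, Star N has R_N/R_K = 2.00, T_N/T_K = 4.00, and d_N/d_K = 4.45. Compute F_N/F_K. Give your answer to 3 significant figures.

51.7

L_N/L_K = (R_N/R_K)²(T_N/T_K)⁴ = (2.00)² × (4.00)⁴ = 1024.
F_N/F_K = (L_N/L_K)/(d_N/d_K)² = 1024 / (4.45)² = 51.71.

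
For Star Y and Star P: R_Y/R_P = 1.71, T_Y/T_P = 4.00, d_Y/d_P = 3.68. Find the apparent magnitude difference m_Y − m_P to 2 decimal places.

-4.36

L_Y/L_P = (1.71)²(4.00)⁴ = 748.6.
F_Y/F_P = (L_Y/L_P)/(d_Y/d_P)² = 748.6/13.54 = 55.28.
m_Y − m_P = −2.5 log₁₀(55.28) = -4.36.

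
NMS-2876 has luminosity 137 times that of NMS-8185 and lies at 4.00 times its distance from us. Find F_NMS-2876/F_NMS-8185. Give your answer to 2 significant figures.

8.6

F = L/(4πd²), so F_NMS-2876/F_NMS-8185 = (L_NMS-2876/L_NMS-8185) / (d_NMS-2876/d_NMS-8185)²
= 137 / (4.00)² = 137 / 16.00 = 8.562.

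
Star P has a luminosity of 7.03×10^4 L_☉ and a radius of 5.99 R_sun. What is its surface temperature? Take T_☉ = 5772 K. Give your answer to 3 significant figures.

3.84×10^4 K

T/T_☉ = (L/L_☉)^(1/4) / (R/R_☉)^(1/2)
T = 5772 × (7.03×10^4)^(1/4) / √(5.99) = 5772 × 16.28 / 2.447 = 3.840×10^4 K.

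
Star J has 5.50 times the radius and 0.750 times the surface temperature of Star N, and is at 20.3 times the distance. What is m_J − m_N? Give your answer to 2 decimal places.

4.09

L_J/L_N = (5.50)²(0.750)⁴ = 9.571.
F_J/F_N = (L_J/L_N)/(d_J/d_N)² = 9.571/412.1 = 0.02323.
m_J − m_N = −2.5 log₁₀(0.02323) = 4.09.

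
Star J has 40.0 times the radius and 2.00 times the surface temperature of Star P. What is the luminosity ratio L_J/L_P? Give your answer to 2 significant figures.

2.6×10^4

From the Stefan–Boltzmann law, L ∝ R²T⁴, so
L_J/L_P = (R_J/R_P)² (T_J/T_P)⁴ = (40.0)² × (2.00)⁴ = 1600 × 16.00 = 2.560×10^4.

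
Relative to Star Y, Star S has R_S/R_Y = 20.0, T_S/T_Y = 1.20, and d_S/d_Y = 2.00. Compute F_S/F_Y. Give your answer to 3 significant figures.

207

L_S/L_Y = (R_S/R_Y)²(T_S/T_Y)⁴ = (20.0)² × (1.20)⁴ = 829.4.
F_S/F_Y = (L_S/L_Y)/(d_S/d_Y)² = 829.4 / (2.00)² = 207.4.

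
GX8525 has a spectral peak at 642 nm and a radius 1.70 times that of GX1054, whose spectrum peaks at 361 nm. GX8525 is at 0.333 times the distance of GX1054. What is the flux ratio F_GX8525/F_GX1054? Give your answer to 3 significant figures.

Wien's law: T_GX8525/T_GX1054 = λ_GX1054/λ_GX8525 = 361/642 = 0.5623.
L_GX8525/L_GX1054 = (R_GX8525/R_GX1054)²(T_GX8525/T_GX1054)⁴ = (1.70)²(0.5623)⁴ = 0.2889.
F_GX8525/F_GX1054 = (L_GX8525/L_GX1054)/(d_GX8525/d_GX1054)² = 0.2889/(0.333)² = 2.606.

2.61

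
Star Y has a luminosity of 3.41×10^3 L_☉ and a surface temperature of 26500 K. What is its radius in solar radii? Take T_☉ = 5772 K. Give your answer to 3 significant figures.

R/R_☉ = √(L/L_☉) / (T/T_☉)² = √(3.41×10^3) / (4.591)²
       = 58.40 / 21.08 = 2.770.

2.77 solar radii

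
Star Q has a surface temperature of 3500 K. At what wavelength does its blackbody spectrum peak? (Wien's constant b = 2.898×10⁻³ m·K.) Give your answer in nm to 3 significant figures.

λ_max = b/T = 2.898×10⁻³ / 3500 = 8.28×10^-7 m = 828.0 nm.

828 nm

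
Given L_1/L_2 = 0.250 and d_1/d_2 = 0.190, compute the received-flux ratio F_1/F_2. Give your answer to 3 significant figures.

F = L/(4πd²), so F_1/F_2 = (L_1/L_2) / (d_1/d_2)²
= 0.250 / (0.190)² = 0.250 / 0.03610 = 6.925.

6.93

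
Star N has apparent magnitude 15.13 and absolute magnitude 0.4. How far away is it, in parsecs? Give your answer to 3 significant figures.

8.83×10^3 pc

m − M = 5 log₁₀(d/10 pc)
15.13 − (0.4) = 14.73 = 5 log₁₀(d/10)
d = 10 × 10^(14.73/5) = 10 × 10^2.946 = 8831 pc.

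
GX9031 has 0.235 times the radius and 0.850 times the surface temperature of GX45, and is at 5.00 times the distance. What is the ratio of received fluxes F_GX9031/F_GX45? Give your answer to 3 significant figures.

L_GX9031/L_GX45 = (R_GX9031/R_GX45)²(T_GX9031/T_GX45)⁴ = (0.235)² × (0.850)⁴ = 0.02883.
F_GX9031/F_GX45 = (L_GX9031/L_GX45)/(d_GX9031/d_GX45)² = 0.02883 / (5.00)² = 0.001153.

0.00115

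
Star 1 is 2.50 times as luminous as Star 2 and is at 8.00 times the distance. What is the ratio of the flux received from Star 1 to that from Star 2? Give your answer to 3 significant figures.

0.0391

F = L/(4πd²), so F_1/F_2 = (L_1/L_2) / (d_1/d_2)²
= 2.50 / (8.00)² = 2.50 / 64.00 = 0.03906.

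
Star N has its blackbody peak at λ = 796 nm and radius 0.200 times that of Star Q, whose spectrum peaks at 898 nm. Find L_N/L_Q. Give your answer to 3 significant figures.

Wien's law gives T ∝ 1/λ_max, so T_N/T_Q = λ_Q/λ_N = 898/796 = 1.128.
Then L ∝ R²T⁴ gives L_N/L_Q = (0.200)² × (1.128)⁴ = 0.04000 × 1.620 = 0.06479.

0.0648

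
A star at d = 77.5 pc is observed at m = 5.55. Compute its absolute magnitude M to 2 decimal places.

1.10

M = m − 5 log₁₀(d/10 pc) = 5.55 − 5 log₁₀(77.5/10)
  = 5.55 − 5 × 0.889 = 5.55 − 4.45 = 1.10.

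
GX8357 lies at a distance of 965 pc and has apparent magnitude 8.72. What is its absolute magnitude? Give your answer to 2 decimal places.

-1.20

M = m − 5 log₁₀(d/10 pc) = 8.72 − 5 log₁₀(965/10)
  = 8.72 − 5 × 1.985 = 8.72 − 9.92 = -1.20.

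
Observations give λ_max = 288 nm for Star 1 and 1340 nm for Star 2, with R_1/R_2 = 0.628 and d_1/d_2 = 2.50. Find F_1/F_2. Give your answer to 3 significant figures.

Wien's law: T_1/T_2 = λ_2/λ_1 = 1340/288 = 4.653.
L_1/L_2 = (R_1/R_2)²(T_1/T_2)⁴ = (0.628)²(4.653)⁴ = 184.8.
F_1/F_2 = (L_1/L_2)/(d_1/d_2)² = 184.8/(2.50)² = 29.57.

29.6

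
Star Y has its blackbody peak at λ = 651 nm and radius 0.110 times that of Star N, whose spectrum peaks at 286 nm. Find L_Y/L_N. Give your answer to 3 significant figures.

Wien's law gives T ∝ 1/λ_max, so T_Y/T_N = λ_N/λ_Y = 286/651 = 0.4393.
Then L ∝ R²T⁴ gives L_Y/L_N = (0.110)² × (0.4393)⁴ = 0.01210 × 0.03725 = 4.507×10^-4.

4.51×10^-4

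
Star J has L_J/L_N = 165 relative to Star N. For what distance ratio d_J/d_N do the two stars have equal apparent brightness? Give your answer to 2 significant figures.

Equal flux requires L_J/d_J² = L_N/d_N², so d_J/d_N = √(L_J/L_N)
= √(165) = 12.85.

13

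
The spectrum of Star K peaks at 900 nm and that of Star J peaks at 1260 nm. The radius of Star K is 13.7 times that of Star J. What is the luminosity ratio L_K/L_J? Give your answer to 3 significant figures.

Wien's law gives T ∝ 1/λ_max, so T_K/T_J = λ_J/λ_K = 1260/900 = 1.400.
Then L ∝ R²T⁴ gives L_K/L_J = (13.7)² × (1.400)⁴ = 187.7 × 3.842 = 721.0.

721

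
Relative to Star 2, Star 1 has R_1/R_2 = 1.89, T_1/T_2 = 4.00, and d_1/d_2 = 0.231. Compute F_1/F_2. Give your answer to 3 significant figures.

1.71×10^4

L_1/L_2 = (R_1/R_2)²(T_1/T_2)⁴ = (1.89)² × (4.00)⁴ = 914.5.
F_1/F_2 = (L_1/L_2)/(d_1/d_2)² = 914.5 / (0.231)² = 1.714×10^4.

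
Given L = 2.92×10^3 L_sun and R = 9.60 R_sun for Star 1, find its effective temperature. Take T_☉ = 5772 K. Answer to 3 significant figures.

T/T_☉ = (L/L_☉)^(1/4) / (R/R_☉)^(1/2)
T = 5772 × (2.92×10^3)^(1/4) / √(9.60) = 5772 × 7.351 / 3.098 = 1.369×10^4 K.

1.37×10^4 K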